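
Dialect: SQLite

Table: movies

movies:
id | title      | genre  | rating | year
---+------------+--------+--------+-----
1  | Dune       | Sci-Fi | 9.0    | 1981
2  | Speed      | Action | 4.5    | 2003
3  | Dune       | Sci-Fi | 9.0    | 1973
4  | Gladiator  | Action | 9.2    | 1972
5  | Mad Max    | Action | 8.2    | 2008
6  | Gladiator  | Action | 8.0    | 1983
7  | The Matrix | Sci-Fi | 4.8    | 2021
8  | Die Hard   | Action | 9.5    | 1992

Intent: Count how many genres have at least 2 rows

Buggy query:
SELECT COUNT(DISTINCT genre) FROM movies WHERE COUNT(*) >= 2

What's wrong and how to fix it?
Bug: COUNT(*) cannot appear in WHERE; the per-group count doesn't exist yet

Fix: Group first with HAVING COUNT(*) >= 2, then COUNT the resulting groups

Corrected query:
SELECT COUNT(*) FROM (SELECT genre FROM movies GROUP BY genre HAVING COUNT(*) >= 2)

Result:
COUNT(*)
--------
2       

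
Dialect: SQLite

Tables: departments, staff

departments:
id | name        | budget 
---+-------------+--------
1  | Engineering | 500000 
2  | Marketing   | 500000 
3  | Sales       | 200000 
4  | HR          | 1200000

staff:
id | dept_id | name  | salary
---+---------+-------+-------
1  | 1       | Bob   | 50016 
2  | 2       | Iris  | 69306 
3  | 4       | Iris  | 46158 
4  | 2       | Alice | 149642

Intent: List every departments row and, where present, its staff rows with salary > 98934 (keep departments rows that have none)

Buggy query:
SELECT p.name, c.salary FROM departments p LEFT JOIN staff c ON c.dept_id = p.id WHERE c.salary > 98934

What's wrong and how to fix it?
Bug: Filtering c.salary in WHERE discards the NULL rows produced by LEFT JOIN, turning it into an inner join

Fix: Put 'c.salary > 98934' in the JOIN's ON clause instead of WHERE

Corrected query:
SELECT p.name, c.salary FROM departments p LEFT JOIN staff c ON c.dept_id = p.id AND c.salary > 98934

Result:
name        | salary
------------+-------
Engineering | NULL  
Marketing   | 149642
Sales       | NULL  
HR          | NULL  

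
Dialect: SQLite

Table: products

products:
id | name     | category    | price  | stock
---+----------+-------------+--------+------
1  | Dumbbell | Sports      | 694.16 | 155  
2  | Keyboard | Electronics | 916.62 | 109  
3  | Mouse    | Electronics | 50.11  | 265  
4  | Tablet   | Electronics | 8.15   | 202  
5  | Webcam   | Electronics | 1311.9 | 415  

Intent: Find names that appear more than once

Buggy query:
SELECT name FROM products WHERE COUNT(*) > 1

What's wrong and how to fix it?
Bug: WHERE can't reference COUNT(*); aggregates are computed after WHERE

Fix: Group first, then use HAVING for the count condition

Corrected query:
SELECT name FROM products GROUP BY name HAVING COUNT(*) > 1

Result:
(no rows)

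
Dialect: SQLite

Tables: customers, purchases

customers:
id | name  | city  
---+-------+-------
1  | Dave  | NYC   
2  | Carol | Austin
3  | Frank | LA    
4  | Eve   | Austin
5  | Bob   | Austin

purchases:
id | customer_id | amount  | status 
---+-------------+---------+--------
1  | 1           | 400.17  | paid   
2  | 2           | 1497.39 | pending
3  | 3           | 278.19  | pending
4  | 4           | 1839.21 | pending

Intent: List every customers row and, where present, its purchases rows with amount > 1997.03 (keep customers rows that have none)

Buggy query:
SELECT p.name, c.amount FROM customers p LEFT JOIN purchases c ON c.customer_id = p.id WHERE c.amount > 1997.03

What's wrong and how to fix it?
Bug: A WHERE condition on the right-hand table after LEFT JOIN drops unmatched parents

Fix: Put 'c.amount > 1997.03' in the JOIN's ON clause instead of WHERE

Corrected query:
SELECT p.name, c.amount FROM customers p LEFT JOIN purchases c ON c.customer_id = p.id AND c.amount > 1997.03

Result:
name  | amount
------+-------
Dave  | NULL  
Carol | NULL  
Frank | NULL  
Eve   | NULL  
Bob   | NULL  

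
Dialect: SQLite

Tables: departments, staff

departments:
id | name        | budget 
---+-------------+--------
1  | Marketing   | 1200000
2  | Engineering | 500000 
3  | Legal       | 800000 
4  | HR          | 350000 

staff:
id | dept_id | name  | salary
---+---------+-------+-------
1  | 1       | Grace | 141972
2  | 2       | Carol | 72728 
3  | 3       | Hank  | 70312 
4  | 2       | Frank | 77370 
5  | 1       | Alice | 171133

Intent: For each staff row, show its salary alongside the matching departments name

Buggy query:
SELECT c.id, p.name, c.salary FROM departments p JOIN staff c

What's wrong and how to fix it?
Bug: Missing join condition: each staff row is matched to all departments rows instead of just its own

Fix: Specify the join condition linking the foreign key to the parent id

Corrected query:
SELECT c.id, p.name, c.salary FROM departments p JOIN staff c ON c.dept_id = p.id

Result:
id | name        | salary
---+-------------+-------
1  | Marketing   | 141972
2  | Engineering | 72728 
3  | Legal       | 70312 
4  | Engineering | 77370 
5  | Marketing   | 171133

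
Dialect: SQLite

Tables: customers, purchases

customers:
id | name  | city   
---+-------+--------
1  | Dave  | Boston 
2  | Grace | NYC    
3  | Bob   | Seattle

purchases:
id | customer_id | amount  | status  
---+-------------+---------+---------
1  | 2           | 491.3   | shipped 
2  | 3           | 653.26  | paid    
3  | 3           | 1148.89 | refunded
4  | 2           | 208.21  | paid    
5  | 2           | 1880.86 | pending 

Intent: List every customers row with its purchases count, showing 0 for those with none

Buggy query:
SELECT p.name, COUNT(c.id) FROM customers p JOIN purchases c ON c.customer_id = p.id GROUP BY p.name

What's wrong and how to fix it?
Bug: An inner join excludes parents with zero children

Fix: Switch to LEFT JOIN to retain unmatched parent rows

Corrected query:
SELECT p.name, COUNT(c.id) FROM customers p LEFT JOIN purchases c ON c.customer_id = p.id GROUP BY p.name

Result:
name  | COUNT(c.id)
------+------------
Bob   | 2          
Dave  | 0          
Grace | 3          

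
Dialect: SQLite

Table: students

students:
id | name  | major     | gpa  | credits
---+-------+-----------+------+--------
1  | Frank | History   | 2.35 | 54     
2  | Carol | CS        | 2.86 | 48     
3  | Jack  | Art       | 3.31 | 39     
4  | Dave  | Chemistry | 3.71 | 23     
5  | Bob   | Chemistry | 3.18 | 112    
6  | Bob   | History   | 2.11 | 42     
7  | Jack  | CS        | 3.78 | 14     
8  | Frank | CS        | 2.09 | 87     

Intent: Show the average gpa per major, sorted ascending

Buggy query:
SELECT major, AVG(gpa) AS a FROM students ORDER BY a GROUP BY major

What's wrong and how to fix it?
Bug: GROUP BY must precede ORDER BY

Fix: Reorder: SELECT … FROM … GROUP BY … ORDER BY …

Corrected query:
SELECT major, AVG(gpa) AS a FROM students GROUP BY major ORDER BY a

Result:
major     | a    
----------+------
History   | 2.23 
CS        | 2.91 
Art       | 3.31 
Chemistry | 3.445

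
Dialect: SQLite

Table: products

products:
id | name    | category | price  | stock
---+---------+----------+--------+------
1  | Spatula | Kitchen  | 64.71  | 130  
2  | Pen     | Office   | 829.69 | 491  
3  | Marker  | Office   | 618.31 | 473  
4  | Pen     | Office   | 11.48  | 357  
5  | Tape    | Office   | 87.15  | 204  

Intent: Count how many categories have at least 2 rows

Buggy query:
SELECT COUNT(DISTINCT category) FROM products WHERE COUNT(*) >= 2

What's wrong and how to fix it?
Bug: COUNT(*) cannot appear in WHERE; the per-group count doesn't exist yet

Fix: Use a subquery that GROUPs and filters with HAVING, then count its rows

Corrected query:
SELECT COUNT(*) FROM (SELECT category FROM products GROUP BY category HAVING COUNT(*) >= 2)

Result:
COUNT(*)
--------
1       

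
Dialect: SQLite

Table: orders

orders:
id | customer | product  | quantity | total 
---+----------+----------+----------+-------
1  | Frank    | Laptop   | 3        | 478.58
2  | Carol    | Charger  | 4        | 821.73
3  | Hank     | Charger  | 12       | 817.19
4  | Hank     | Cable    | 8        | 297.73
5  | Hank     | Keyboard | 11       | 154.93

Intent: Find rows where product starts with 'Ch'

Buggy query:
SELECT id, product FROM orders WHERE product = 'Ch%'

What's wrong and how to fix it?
Bug: '=' compares the literal string including the % character; pattern matching needs LIKE

Fix: Replace '=' with LIKE so 'Ch%' is treated as a pattern

Corrected query:
SELECT id, product FROM orders WHERE product LIKE 'Ch%'

Result:
id | product
---+--------
2  | Charger
3  | Charger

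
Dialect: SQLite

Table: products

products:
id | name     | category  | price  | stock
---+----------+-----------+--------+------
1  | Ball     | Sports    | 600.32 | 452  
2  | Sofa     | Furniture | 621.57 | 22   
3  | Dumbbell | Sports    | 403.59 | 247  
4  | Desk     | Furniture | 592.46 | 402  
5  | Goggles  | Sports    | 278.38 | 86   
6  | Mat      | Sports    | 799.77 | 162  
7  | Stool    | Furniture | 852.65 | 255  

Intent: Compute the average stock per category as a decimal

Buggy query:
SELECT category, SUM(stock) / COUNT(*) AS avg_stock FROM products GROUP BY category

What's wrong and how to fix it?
Bug: SUM(stock) and COUNT(*) are both integers; the division truncates the fractional part

Fix: Multiply by 1.0 (or CAST to REAL) to force floating-point division

Corrected query:
SELECT category, SUM(stock) * 1.0 / COUNT(*) AS avg_stock FROM products GROUP BY category

Result:
category  | avg_stock 
----------+-----------
Furniture | 226.333333
Sports    | 236.75    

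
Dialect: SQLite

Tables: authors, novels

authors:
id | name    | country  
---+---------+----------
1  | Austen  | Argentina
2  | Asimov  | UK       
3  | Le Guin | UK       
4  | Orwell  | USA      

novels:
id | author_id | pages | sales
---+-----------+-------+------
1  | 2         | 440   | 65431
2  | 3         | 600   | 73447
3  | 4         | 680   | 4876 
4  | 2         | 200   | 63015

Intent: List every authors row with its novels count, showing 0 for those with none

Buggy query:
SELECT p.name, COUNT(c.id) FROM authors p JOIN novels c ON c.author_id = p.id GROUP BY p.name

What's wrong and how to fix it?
Bug: INNER JOIN drops authors rows that have no matching novels rows

Fix: Use LEFT JOIN so parents without children still appear (COUNT(c.id) gives 0)

Corrected query:
SELECT p.name, COUNT(c.id) FROM authors p LEFT JOIN novels c ON c.author_id = p.id GROUP BY p.name

Result:
name    | COUNT(c.id)
--------+------------
Asimov  | 2          
Austen  | 0          
Le Guin | 1          
Orwell  | 1          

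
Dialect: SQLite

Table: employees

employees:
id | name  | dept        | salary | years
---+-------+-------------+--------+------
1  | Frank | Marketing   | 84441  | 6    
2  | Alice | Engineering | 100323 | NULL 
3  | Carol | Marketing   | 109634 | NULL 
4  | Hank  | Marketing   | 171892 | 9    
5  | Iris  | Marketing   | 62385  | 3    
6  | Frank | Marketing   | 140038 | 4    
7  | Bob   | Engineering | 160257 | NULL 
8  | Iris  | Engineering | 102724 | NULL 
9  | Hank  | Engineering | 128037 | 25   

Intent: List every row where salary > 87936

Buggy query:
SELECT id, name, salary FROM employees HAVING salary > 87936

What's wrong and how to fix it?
Bug: HAVING filters the output of aggregation, but this query has no GROUP BY and no aggregate functions, so SQLite rejects it (HAVING clause on a non-aggregate query); the condition here is per row

Fix: Replace HAVING with WHERE since the condition applies to individual rows

Corrected query:
SELECT id, name, salary FROM employees WHERE salary > 87936

Result:
id | name  | salary
---+-------+-------
2  | Alice | 100323
3  | Carol | 109634
4  | Hank  | 171892
6  | Frank | 140038
7  | Bob   | 160257
8  | Iris  | 102724
9  | Hank  | 128037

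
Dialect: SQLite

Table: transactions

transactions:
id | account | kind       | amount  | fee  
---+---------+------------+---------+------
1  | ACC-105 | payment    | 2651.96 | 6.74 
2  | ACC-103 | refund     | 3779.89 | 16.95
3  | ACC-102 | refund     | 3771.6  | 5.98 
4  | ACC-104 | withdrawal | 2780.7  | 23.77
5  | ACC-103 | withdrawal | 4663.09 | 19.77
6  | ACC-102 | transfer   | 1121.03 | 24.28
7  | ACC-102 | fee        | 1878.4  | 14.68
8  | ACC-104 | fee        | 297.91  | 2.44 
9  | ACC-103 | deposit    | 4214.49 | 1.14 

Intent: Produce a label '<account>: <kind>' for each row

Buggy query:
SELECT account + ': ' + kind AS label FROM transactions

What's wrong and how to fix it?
Bug: '+' is numeric addition; on text columns SQLite converts them to 0 instead of concatenating

Fix: Replace + with || to concatenate text

Corrected query:
SELECT account || ': ' || kind AS label FROM transactions

Result:
label              
-------------------
ACC-105: payment   
ACC-103: refund    
ACC-102: refund    
ACC-104: withdrawal
ACC-103: withdrawal
ACC-102: transfer  
ACC-102: fee       
ACC-104: fee       
ACC-103: deposit   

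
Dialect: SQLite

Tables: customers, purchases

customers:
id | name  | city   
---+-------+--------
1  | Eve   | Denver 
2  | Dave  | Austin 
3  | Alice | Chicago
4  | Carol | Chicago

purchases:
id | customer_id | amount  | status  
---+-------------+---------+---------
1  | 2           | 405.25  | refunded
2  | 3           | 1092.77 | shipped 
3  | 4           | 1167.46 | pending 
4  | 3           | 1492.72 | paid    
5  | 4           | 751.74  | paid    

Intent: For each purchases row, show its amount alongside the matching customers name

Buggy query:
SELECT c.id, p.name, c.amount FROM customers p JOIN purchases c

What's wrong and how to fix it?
Bug: Missing join condition: each purchases row is matched to all customers rows instead of just its own

Fix: Add ON c.customer_id = p.id to the JOIN

Corrected query:
SELECT c.id, p.name, c.amount FROM customers p JOIN purchases c ON c.customer_id = p.id

Result:
id | name  | amount 
---+-------+--------
1  | Dave  | 405.25 
2  | Alice | 1092.77
3  | Carol | 1167.46
4  | Alice | 1492.72
5  | Carol | 751.74 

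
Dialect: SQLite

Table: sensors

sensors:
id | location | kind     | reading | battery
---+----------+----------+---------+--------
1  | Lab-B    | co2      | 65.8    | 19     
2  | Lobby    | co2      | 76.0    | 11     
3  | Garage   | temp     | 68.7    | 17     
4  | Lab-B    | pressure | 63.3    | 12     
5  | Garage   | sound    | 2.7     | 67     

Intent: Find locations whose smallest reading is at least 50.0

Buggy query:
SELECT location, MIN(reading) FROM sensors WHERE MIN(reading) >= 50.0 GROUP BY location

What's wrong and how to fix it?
Bug: MIN() in WHERE is a misuse of aggregate

Fix: Replace WHERE with HAVING after the GROUP BY

Corrected query:
SELECT location, MIN(reading) FROM sensors GROUP BY location HAVING MIN(reading) >= 50.0

Result:
location | MIN(reading)
---------+-------------
Lab-B    | 63.3        
Lobby    | 76          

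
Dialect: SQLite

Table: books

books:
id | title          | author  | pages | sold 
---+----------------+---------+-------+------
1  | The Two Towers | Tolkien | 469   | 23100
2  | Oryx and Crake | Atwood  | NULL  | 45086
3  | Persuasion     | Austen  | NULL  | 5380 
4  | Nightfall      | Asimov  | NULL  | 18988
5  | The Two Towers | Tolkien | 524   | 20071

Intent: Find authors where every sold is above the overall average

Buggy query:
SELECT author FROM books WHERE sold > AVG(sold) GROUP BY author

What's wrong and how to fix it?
Bug: AVG() is an aggregate; it can't sit directly in WHERE

Fix: Compute the overall average in a scalar subquery and compare each group's MIN against it in HAVING

Corrected query:
SELECT author FROM books GROUP BY author HAVING MIN(sold) > (SELECT AVG(sold) FROM books)

Result:
author
------
Atwood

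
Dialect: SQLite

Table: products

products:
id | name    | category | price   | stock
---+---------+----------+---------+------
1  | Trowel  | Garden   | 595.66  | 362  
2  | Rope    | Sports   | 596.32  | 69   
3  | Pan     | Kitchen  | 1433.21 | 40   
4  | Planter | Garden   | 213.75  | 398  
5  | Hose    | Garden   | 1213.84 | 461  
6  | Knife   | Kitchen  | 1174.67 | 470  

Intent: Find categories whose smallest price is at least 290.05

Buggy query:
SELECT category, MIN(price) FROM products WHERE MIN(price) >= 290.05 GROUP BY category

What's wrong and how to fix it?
Bug: MIN() in WHERE is a misuse of aggregate

Fix: Replace WHERE with HAVING after the GROUP BY

Corrected query:
SELECT category, MIN(price) FROM products GROUP BY category HAVING MIN(price) >= 290.05

Result:
category | MIN(price)
---------+-----------
Kitchen  | 1174.67   
Sports   | 596.32    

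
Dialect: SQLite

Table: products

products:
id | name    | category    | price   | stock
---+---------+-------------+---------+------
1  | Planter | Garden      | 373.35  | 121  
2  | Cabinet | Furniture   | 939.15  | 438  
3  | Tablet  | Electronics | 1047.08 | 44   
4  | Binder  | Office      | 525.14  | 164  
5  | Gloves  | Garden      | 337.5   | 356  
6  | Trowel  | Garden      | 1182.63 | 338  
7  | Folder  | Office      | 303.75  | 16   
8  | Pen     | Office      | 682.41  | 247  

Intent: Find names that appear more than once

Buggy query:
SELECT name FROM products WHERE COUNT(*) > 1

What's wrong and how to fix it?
Bug: WHERE can't reference COUNT(*); aggregates are computed after WHERE

Fix: Group first, then use HAVING for the count condition

Corrected query:
SELECT name FROM products GROUP BY name HAVING COUNT(*) > 1

Result:
(no rows)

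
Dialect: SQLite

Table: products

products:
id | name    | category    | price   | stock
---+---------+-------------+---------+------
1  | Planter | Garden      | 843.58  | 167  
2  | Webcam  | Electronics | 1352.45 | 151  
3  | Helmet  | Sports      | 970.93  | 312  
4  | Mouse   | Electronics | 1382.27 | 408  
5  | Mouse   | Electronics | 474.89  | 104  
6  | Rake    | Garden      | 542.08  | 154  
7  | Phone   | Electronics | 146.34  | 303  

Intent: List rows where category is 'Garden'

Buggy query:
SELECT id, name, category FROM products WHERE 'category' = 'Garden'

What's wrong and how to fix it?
Bug: Single quotes denote string literals in SQL; the column name is being compared as a constant string

Fix: Reference the column as category without single quotes

Corrected query:
SELECT id, name, category FROM products WHERE category = 'Garden'

Result:
id | name    | category
---+---------+---------
1  | Planter | Garden  
6  | Rake    | Garden  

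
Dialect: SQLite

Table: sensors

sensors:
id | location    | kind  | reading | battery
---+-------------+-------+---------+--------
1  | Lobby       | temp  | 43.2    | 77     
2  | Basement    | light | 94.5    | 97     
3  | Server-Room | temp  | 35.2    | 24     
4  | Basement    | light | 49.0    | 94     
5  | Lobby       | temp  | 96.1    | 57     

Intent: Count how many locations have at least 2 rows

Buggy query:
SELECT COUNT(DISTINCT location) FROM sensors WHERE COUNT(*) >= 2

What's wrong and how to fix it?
Bug: WHERE filters individual rows, not groups, so a group-level COUNT is invalid there

Fix: Group first with HAVING COUNT(*) >= 2, then COUNT the resulting groups

Corrected query:
SELECT COUNT(*) FROM (SELECT location FROM sensors GROUP BY location HAVING COUNT(*) >= 2)

Result:
COUNT(*)
--------
2       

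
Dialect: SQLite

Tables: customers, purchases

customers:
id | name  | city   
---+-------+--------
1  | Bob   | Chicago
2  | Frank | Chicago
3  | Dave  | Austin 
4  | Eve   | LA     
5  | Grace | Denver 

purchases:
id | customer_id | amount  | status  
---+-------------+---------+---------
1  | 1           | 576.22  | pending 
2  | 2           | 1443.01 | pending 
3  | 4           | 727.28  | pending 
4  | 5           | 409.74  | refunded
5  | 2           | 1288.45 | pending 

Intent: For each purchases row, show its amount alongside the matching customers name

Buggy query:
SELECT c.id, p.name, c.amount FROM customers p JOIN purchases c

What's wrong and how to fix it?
Bug: Missing join condition: each purchases row is matched to all customers rows instead of just its own

Fix: Specify the join condition linking the foreign key to the parent id

Corrected query:
SELECT c.id, p.name, c.amount FROM customers p JOIN purchases c ON c.customer_id = p.id

Result:
id | name  | amount 
---+-------+--------
1  | Bob   | 576.22 
2  | Frank | 1443.01
3  | Eve   | 727.28 
4  | Grace | 409.74 
5  | Frank | 1288.45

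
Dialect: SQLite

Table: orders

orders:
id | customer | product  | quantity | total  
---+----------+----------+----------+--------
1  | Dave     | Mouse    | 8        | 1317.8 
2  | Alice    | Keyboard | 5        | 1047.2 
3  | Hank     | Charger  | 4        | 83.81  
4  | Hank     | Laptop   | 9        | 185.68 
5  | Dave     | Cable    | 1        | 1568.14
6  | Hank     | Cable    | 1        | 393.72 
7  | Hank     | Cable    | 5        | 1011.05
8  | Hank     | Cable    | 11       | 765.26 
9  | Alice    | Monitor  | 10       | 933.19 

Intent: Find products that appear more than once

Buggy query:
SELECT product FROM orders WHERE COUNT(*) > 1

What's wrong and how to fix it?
Bug: WHERE can't reference COUNT(*); aggregates are computed after WHERE

Fix: Group first, then use HAVING for the count condition

Corrected query:
SELECT product FROM orders GROUP BY product HAVING COUNT(*) > 1

Result:
product
-------
Cable  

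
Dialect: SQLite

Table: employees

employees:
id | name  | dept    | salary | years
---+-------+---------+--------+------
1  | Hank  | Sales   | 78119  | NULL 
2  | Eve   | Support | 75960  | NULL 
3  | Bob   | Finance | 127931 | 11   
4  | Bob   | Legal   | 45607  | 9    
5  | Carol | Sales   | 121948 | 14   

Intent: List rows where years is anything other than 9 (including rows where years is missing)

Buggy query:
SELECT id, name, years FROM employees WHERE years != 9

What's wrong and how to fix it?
Bug: Inequality against NULL is unknown, not true; rows with NULL are dropped

Fix: Handle NULL separately with IS NULL alongside the inequality

Corrected query:
SELECT id, name, years FROM employees WHERE years != 9 OR years IS NULL

Result:
id | name  | years
---+-------+------
1  | Hank  | NULL 
2  | Eve   | NULL 
3  | Bob   | 11   
5  | Carol | 14   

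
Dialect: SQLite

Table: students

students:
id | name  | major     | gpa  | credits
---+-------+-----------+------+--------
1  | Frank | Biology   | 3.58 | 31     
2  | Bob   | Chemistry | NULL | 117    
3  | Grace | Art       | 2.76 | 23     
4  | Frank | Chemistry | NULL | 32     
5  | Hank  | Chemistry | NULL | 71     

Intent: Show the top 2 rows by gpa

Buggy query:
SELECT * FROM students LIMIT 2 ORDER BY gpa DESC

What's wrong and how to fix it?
Bug: ORDER BY cannot follow LIMIT; LIMIT is the final clause

Fix: Swap the clauses: ORDER BY first, then LIMIT

Corrected query:
SELECT * FROM students ORDER BY gpa DESC LIMIT 2

Result:
id | name  | major   | gpa  | credits
---+-------+---------+------+--------
1  | Frank | Biology | 3.58 | 31     
3  | Grace | Art     | 2.76 | 23     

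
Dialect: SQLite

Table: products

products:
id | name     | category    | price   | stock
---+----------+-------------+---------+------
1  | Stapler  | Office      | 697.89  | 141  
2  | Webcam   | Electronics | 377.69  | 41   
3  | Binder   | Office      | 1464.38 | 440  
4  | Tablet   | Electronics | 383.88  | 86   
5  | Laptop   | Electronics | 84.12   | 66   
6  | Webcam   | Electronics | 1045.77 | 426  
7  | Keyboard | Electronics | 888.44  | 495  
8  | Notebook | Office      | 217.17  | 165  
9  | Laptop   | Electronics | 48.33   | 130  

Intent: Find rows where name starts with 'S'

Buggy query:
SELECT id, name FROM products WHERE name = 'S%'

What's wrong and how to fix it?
Bug: '=' compares the literal string including the % character; pattern matching needs LIKE

Fix: Replace '=' with LIKE so 'S%' is treated as a pattern

Corrected query:
SELECT id, name FROM products WHERE name LIKE 'S%'

Result:
id | name   
---+--------
1  | Stapler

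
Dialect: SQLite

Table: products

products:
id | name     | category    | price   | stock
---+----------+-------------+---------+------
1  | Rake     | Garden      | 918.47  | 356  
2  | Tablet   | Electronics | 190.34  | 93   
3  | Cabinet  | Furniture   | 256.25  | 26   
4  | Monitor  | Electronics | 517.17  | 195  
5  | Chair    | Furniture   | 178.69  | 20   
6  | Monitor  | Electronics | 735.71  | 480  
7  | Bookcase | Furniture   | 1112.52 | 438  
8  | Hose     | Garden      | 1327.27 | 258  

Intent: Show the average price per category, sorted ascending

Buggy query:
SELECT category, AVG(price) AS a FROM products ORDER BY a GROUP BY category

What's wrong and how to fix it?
Bug: GROUP BY must precede ORDER BY

Fix: Move ORDER BY to the end, after GROUP BY

Corrected query:
SELECT category, AVG(price) AS a FROM products GROUP BY category ORDER BY a

Result:
category    | a         
------------+-----------
Electronics | 481.073333
Furniture   | 515.82    
Garden      | 1122.87   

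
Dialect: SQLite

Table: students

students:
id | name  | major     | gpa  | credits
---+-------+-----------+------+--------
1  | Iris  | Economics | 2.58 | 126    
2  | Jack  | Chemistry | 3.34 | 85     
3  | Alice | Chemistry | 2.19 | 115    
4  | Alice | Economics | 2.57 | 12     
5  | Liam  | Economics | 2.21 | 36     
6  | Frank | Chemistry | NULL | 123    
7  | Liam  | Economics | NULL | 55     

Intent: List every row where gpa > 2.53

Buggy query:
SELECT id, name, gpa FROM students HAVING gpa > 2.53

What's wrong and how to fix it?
Bug: HAVING filters the output of aggregation, but this query has no GROUP BY and no aggregate functions, so SQLite rejects it (HAVING clause on a non-aggregate query); the condition here is per row

Fix: Use WHERE for row-level filtering

Corrected query:
SELECT id, name, gpa FROM students WHERE gpa > 2.53

Result:
id | name  | gpa 
---+-------+-----
1  | Iris  | 2.58
2  | Jack  | 3.34
4  | Alice | 2.57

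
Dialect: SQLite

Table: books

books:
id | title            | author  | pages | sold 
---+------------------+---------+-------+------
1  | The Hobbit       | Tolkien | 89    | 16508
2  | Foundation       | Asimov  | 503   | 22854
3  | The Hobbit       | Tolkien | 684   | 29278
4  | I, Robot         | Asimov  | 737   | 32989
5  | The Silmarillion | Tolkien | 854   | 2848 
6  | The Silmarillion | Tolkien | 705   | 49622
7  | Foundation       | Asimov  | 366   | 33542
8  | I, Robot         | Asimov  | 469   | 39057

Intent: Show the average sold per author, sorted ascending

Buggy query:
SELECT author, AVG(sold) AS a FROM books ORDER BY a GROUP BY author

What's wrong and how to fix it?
Bug: GROUP BY must precede ORDER BY

Fix: Reorder: SELECT … FROM … GROUP BY … ORDER BY …

Corrected query:
SELECT author, AVG(sold) AS a FROM books GROUP BY author ORDER BY a

Result:
author  | a      
--------+--------
Tolkien | 24564  
Asimov  | 32110.5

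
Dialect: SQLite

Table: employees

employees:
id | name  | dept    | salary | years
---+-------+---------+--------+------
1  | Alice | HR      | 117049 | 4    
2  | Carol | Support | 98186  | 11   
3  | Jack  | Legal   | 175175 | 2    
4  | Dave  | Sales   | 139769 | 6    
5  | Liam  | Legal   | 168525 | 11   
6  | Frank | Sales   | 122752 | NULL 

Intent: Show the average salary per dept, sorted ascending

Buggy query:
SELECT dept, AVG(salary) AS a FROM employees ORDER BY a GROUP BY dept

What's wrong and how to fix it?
Bug: GROUP BY must precede ORDER BY

Fix: Reorder: SELECT … FROM … GROUP BY … ORDER BY …

Corrected query:
SELECT dept, AVG(salary) AS a FROM employees GROUP BY dept ORDER BY a

Result:
dept    | a       
--------+---------
Support | 98186   
HR      | 117049  
Sales   | 131260.5
Legal   | 171850  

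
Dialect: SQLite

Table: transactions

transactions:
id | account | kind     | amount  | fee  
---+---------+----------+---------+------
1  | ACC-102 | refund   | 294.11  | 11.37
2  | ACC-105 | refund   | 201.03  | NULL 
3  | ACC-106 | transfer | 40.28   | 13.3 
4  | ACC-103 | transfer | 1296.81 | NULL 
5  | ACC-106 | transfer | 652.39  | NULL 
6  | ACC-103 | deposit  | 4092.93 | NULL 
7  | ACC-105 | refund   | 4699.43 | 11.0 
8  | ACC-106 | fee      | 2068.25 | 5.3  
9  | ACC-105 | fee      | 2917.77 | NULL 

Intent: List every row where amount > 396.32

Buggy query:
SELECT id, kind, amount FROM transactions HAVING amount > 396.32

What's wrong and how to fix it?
Bug: HAVING filters the output of aggregation, but this query has no GROUP BY and no aggregate functions, so SQLite rejects it (HAVING clause on a non-aggregate query); the condition here is per row

Fix: Replace HAVING with WHERE since the condition applies to individual rows

Corrected query:
SELECT id, kind, amount FROM transactions WHERE amount > 396.32

Result:
id | kind     | amount 
---+----------+--------
4  | transfer | 1296.81
5  | transfer | 652.39 
6  | deposit  | 4092.93
7  | refund   | 4699.43
8  | fee      | 2068.25
9  | fee      | 2917.77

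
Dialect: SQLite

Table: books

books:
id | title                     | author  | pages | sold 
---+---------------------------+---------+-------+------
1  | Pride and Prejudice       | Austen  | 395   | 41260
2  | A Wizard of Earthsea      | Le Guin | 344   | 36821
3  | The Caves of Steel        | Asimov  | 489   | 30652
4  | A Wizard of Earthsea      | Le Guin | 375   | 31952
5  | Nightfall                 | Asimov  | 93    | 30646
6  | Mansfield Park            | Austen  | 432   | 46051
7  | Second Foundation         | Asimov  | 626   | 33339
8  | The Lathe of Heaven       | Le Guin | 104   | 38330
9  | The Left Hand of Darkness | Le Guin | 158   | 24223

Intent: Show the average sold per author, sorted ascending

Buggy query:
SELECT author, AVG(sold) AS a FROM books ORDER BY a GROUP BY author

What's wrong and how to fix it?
Bug: ORDER BY appears before GROUP BY; SQL clause order requires GROUP BY first

Fix: Move ORDER BY to the end, after GROUP BY

Corrected query:
SELECT author, AVG(sold) AS a FROM books GROUP BY author ORDER BY a

Result:
author  | a           
--------+-------------
Asimov  | 31545.666667
Le Guin | 32831.5     
Austen  | 43655.5     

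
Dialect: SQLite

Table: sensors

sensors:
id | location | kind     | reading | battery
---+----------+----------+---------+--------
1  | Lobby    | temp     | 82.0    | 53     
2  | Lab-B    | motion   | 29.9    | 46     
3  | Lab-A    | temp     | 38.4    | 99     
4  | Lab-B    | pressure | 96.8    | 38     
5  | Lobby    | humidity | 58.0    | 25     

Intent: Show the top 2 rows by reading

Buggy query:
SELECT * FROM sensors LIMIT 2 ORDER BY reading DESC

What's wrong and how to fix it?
Bug: LIMIT must come after ORDER BY

Fix: Sort with ORDER BY, then apply LIMIT

Corrected query:
SELECT * FROM sensors ORDER BY reading DESC LIMIT 2

Result:
id | location | kind     | reading | battery
---+----------+----------+---------+--------
4  | Lab-B    | pressure | 96.8    | 38     
1  | Lobby    | temp     | 82      | 53     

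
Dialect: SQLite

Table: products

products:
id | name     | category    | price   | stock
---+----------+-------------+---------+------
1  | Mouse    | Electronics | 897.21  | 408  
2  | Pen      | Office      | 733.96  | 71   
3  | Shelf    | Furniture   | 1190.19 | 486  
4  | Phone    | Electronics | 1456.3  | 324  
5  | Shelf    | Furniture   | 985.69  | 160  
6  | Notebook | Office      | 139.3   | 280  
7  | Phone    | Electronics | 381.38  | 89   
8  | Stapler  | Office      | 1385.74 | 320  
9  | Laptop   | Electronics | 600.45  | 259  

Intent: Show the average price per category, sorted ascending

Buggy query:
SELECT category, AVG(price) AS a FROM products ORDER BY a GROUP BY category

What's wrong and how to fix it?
Bug: GROUP BY must precede ORDER BY

Fix: Reorder: SELECT … FROM … GROUP BY … ORDER BY …

Corrected query:
SELECT category, AVG(price) AS a FROM products GROUP BY category ORDER BY a

Result:
category    | a      
------------+--------
Office      | 753    
Electronics | 833.835
Furniture   | 1087.94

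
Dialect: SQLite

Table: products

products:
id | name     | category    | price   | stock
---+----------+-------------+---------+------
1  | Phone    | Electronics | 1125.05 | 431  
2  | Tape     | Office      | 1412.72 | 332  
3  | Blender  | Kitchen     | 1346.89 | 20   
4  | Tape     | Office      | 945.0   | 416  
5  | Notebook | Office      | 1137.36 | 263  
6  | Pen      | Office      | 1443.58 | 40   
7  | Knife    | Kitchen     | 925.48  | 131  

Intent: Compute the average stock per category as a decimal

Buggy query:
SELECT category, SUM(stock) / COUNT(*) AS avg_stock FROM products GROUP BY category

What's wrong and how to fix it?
Bug: SUM(stock) and COUNT(*) are both integers; the division truncates the fractional part

Fix: Multiply by 1.0 (or CAST to REAL) to force floating-point division

Corrected query:
SELECT category, SUM(stock) * 1.0 / COUNT(*) AS avg_stock FROM products GROUP BY category

Result:
category    | avg_stock
------------+----------
Electronics | 431      
Kitchen     | 75.5     
Office      | 262.75   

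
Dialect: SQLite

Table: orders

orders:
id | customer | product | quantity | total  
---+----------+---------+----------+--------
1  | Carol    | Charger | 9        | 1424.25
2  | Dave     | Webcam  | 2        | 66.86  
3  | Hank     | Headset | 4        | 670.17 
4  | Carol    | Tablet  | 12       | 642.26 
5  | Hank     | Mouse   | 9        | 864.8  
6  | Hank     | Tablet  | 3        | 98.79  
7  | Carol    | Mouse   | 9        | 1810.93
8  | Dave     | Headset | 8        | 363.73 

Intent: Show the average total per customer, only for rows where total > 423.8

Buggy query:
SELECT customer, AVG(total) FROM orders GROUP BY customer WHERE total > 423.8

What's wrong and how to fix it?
Bug: Row-level WHERE must come before GROUP BY in the clause order

Fix: Place WHERE between FROM and GROUP BY

Corrected query:
SELECT customer, AVG(total) FROM orders WHERE total > 423.8 GROUP BY customer

Result:
customer | AVG(total)
---------+-----------
Carol    | 1292.48   
Hank     | 767.485   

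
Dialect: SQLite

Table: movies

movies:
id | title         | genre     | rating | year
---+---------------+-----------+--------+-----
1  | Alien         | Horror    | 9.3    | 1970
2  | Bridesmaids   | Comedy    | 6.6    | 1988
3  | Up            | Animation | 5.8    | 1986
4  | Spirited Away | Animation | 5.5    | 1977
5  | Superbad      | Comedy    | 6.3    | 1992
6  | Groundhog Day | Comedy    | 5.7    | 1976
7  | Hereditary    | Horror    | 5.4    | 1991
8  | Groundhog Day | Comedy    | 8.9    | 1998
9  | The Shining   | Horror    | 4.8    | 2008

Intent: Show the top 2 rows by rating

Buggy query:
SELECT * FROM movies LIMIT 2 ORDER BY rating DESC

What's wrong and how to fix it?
Bug: LIMIT must come after ORDER BY

Fix: Swap the clauses: ORDER BY first, then LIMIT

Corrected query:
SELECT * FROM movies ORDER BY rating DESC LIMIT 2

Result:
id | title         | genre  | rating | year
---+---------------+--------+--------+-----
1  | Alien         | Horror | 9.3    | 1970
8  | Groundhog Day | Comedy | 8.9    | 1998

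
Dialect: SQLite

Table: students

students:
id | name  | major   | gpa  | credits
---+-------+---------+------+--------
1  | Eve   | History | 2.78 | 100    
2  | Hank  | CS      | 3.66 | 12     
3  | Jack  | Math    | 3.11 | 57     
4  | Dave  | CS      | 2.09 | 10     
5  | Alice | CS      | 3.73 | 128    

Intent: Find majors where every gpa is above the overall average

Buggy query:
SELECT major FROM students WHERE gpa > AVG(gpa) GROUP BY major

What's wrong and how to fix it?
Bug: AVG() is an aggregate; it can't sit directly in WHERE

Fix: Use a subquery for AVG and a HAVING MIN(...) filter so the condition holds for every row in the group

Corrected query:
SELECT major FROM students GROUP BY major HAVING MIN(gpa) > (SELECT AVG(gpa) FROM students)

Result:
major
-----
Math 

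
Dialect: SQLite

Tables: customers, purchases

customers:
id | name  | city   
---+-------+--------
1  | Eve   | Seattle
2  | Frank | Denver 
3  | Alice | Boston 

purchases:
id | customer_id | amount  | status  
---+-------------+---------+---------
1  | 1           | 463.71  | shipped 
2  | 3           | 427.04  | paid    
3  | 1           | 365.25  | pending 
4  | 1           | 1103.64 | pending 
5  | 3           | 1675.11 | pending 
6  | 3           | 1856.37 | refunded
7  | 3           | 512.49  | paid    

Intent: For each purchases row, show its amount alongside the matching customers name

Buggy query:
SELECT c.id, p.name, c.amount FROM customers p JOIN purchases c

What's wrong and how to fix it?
Bug: JOIN with no ON clause produces a cartesian product; every purchases row pairs with every customers row

Fix: Add ON c.customer_id = p.id to the JOIN

Corrected query:
SELECT c.id, p.name, c.amount FROM customers p JOIN purchases c ON c.customer_id = p.id

Result:
id | name  | amount 
---+-------+--------
1  | Eve   | 463.71 
2  | Alice | 427.04 
3  | Eve   | 365.25 
4  | Eve   | 1103.64
5  | Alice | 1675.11
6  | Alice | 1856.37
7  | Alice | 512.49 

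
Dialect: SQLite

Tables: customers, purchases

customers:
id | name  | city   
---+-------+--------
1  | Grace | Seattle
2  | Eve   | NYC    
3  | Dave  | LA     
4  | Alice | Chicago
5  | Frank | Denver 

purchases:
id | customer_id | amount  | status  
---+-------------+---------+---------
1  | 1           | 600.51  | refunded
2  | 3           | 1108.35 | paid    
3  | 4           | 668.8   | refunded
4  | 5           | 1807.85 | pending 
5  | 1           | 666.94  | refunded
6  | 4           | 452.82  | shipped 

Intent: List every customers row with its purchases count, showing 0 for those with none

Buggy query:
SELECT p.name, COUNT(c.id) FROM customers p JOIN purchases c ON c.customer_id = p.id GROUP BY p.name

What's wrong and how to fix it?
Bug: An inner join excludes parents with zero children

Fix: Use LEFT JOIN so parents without children still appear (COUNT(c.id) gives 0)

Corrected query:
SELECT p.name, COUNT(c.id) FROM customers p LEFT JOIN purchases c ON c.customer_id = p.id GROUP BY p.name

Result:
name  | COUNT(c.id)
------+------------
Alice | 2          
Dave  | 1          
Eve   | 0          
Frank | 1          
Grace | 2          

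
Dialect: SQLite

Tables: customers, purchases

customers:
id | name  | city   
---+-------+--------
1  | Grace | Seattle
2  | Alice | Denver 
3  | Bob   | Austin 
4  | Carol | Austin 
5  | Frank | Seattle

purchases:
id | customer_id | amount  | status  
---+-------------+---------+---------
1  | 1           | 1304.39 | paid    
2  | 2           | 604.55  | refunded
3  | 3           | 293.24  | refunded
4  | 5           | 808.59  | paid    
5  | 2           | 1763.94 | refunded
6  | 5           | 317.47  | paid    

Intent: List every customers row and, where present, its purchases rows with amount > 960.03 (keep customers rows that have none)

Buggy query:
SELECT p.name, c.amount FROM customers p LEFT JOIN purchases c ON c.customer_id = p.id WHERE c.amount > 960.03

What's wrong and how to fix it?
Bug: A WHERE condition on the right-hand table after LEFT JOIN drops unmatched parents

Fix: Move the right-table condition into the ON clause so unmatched parents are kept

Corrected query:
SELECT p.name, c.amount FROM customers p LEFT JOIN purchases c ON c.customer_id = p.id AND c.amount > 960.03

Result:
name  | amount 
------+--------
Grace | 1304.39
Alice | 1763.94
Bob   | NULL   
Carol | NULL   
Frank | NULL   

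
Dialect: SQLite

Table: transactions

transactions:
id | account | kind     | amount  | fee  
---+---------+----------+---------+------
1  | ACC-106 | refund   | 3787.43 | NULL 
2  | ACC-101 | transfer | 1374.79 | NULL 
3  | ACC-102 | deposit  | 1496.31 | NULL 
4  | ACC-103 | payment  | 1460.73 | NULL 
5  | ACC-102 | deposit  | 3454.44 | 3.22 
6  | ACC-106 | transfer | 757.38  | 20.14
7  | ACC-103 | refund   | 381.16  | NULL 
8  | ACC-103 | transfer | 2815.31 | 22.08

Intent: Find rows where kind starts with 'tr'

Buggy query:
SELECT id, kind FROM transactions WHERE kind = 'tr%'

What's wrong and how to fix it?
Bug: '=' compares the literal string including the % character; pattern matching needs LIKE

Fix: Use LIKE for wildcard pattern matching

Corrected query:
SELECT id, kind FROM transactions WHERE kind LIKE 'tr%'

Result:
id | kind    
---+---------
2  | transfer
6  | transfer
8  | transfer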